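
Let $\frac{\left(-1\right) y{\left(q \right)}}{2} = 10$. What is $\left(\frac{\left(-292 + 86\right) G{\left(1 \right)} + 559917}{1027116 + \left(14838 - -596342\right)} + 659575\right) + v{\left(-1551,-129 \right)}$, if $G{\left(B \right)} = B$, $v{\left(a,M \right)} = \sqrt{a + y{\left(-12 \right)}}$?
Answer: $\frac{1080579643911}{1638296} + i \sqrt{1571} \approx 6.5958 \cdot 10^{5} + 39.636 i$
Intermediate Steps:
$y{\left(q \right)} = -20$ ($y{\left(q \right)} = \left(-2\right) 10 = -20$)
$v{\left(a,M \right)} = \sqrt{-20 + a}$ ($v{\left(a,M \right)} = \sqrt{a - 20} = \sqrt{-20 + a}$)
$\left(\frac{\left(-292 + 86\right) G{\left(1 \right)} + 559917}{1027116 + \left(14838 - -596342\right)} + 659575\right) + v{\left(-1551,-129 \right)} = \left(\frac{\left(-292 + 86\right) 1 + 559917}{1027116 + \left(14838 - -596342\right)} + 659575\right) + \sqrt{-20 - 1551} = \left(\frac{\left(-206\right) 1 + 559917}{1027116 + \left(14838 + 596342\right)} + 659575\right) + \sqrt{-1571} = \left(\frac{-206 + 559917}{1027116 + 611180} + 659575\right) + i \sqrt{1571} = \left(\frac{559711}{1638296} + 659575\right) + i \sqrt{1571} = \frac{1080579643911}{1638296} + i \sqrt{1571}$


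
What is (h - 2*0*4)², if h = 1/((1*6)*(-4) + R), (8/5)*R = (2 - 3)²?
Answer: 64/34969 ≈ 0.0018302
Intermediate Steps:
R = 5/8 (R = 5*(2 - 3)²/8 = (5/8)*(-1)² = (5/8)*1 = 5/8 ≈ 0.62500)
h = -8/187 (h = 1/((1*6)*(-4) + 5/8) = 1/(6*(-4) + 5/8) = 1/(-24 + 5/8) = 1/(-187/8) = -8/187 ≈ -0.042781)
(h - 2*0*4)² = (-8/187 - 2*0*4)² = (-8/187 + 0*4)² = (-8/187 + 0)² = (-8/187)² = 64/34969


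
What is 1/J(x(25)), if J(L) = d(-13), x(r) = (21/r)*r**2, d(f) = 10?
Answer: 1/10 ≈ 0.10000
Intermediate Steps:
x(r) = 21*r
J(L) = 10
1/J(x(25)) = 1/10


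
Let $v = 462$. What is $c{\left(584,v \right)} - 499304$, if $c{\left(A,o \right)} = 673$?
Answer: $-498631$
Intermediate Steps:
$c{\left(584,v \right)} - 499304 = 673 - 499304 = -498631$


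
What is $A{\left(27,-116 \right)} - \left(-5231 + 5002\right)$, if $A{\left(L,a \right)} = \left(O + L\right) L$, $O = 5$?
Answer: $1093$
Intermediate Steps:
$A{\left(L,a \right)} = L \left(5 + L\right)$ ($A{\left(L,a \right)} = \left(5 + L\right) L = L \left(5 + L\right)$)
$A{\left(27,-116 \right)} - \left(-5231 + 5002\right) = 27 \left(5 + 27\right) - \left(-5231 + 5002\right) = 27 \cdot 32 - -229 = 864 + 229 = 1093$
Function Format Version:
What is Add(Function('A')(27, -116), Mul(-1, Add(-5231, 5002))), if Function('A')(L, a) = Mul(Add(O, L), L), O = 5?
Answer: 1093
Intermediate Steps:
Function('A')(L, a) = Mul(L, Add(5, L)) (Function('A')(L, a) = Mul(Add(5, L), L) = Mul(L, Add(5, L)))
Add(Function('A')(27, -116), Mul(-1, Add(-5231, 5002))) = Add(Mul(27, Add(5, 27)), Mul(-1, Add(-5231, 5002))) = Add(Mul(27, 32), Mul(-1, -229)) = Add(864, 229) = 1093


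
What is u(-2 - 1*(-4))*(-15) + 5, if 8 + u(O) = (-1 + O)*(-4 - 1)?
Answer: 200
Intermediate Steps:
u(O) = -3 - 5*O (u(O) = -8 + (-1 + O)*(-4 - 1) = -8 + (-1 + O)*(-5) = -8 + (5 - 5*O) = -3 - 5*O)
u(-2 - 1*(-4))*(-15) + 5 = (-3 - 5*(-2 - 1*(-4)))*(-15) + 5 = (-3 - 5*(-2 + 4))*(-15) + 5 = (-3 - 5*2)*(-15) + 5 = (-3 - 10)*(-15) + 5 = -13*(-15) + 5 = 195 + 5 = 200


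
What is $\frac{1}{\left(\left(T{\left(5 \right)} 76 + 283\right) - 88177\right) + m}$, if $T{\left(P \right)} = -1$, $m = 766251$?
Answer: $\frac{1}{678281} \approx 1.4743 \cdot 10^{-6}$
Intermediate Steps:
$\frac{1}{\left(\left(T{\left(5 \right)} 76 + 283\right) - 88177\right) + m} = \frac{1}{\left(\left(\left(-1\right) 76 + 283\right) - 88177\right) + 766251} = \frac{1}{\left(\left(-76 + 283\right) - 88177\right) + 766251} = \frac{1}{\left(207 - 88177\right) + 766251} = \frac{1}{-87970 + 766251} = \frac{1}{678281}$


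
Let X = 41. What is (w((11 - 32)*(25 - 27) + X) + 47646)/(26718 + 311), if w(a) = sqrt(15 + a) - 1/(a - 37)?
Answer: 2191715/1243334 + 7*sqrt(2)/27029 ≈ 1.7631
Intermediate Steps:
w(a) = sqrt(15 + a) - 1/(-37 + a)
(w((11 - 32)*(25 - 27) + X) + 47646)/(26718 + 311) = ((-1 - 37*sqrt(15 + ((11 - 32)*(25 - 27) + 41)) + ((11 - 32)*(25 - 27) + 41)*sqrt(15 + ((11 - 32)*(25 - 27) + 41)))/(-37 + ((11 - 32)*(25 - 27) + 41)) + 47646)/(26718 + 311) = ((-1 - 37*sqrt(15 + (-21*(-2) + 41)) + (-21*(-2) + 41)*sqrt(15 + (-21*(-2) + 41)))/(-37 + (-21*(-2) + 41)) + 47646)/27029 = ((-1 - 37*sqrt(15 + (42 + 41)) + (42 + 41)*sqrt(15 + (42 + 41)))/(-37 + (42 + 41)) + 47646)*(1/27029) = ((-1 - 37*sqrt(15 + 83) + 83*sqrt(15 + 83))/(-37 + 83) + 47646)*(1/27029) = ((-1 - 259*sqrt(2) + 83*sqrt(98))/46 + 47646)*(1/27029) = ((-1 - 259*sqrt(2) + 83*(7*sqrt(2)))/46 + 47646)*(1/27029) = ((-1 - 259*sqrt(2) + 581*sqrt(2))/46 + 47646)*(1/27029) = ((-1 + 322*sqrt(2))/46 + 47646)*(1/27029) = ((-1/46 + 7*sqrt(2)) + 47646)*(1/27029) = (2191715/46 + 7*sqrt(2))*(1/27029) = 2191715/1243334 + 7*sqrt(2)/27029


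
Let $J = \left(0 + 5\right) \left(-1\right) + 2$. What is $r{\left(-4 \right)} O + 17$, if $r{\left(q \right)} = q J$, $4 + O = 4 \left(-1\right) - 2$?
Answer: $-103$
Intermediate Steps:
$J = -3$ ($J = 5 \left(-1\right) + 2 = -5 + 2 = -3$)
$O = -10$ ($O = -4 + \left(4 \left(-1\right) - 2\right) = -4 - 6 = -10$)
$r{\left(q \right)} = - 3 q$ ($r{\left(q \right)} = q \left(-3\right) = - 3 q$)
$r{\left(-4 \right)} O + 17 = \left(-3\right) \left(-4\right) \left(-10\right) + 17 = 12 \left(-10\right) + 17 = -120 + 17 = -103$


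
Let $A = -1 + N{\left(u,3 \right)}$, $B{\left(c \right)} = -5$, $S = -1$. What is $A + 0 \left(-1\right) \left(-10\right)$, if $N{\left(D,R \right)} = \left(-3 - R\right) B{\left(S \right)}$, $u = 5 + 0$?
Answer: $29$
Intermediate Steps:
$u = 5$
$N{\left(D,R \right)} = 15 + 5 R$ ($N{\left(D,R \right)} = \left(-3 - R\right) \left(-5\right) = 15 + 5 R$)
$A = 29$ ($A = -1 + \left(15 + 5 \cdot 3\right) = -1 + \left(15 + 15\right) = -1 + 30 = 29$)
$A + 0 \left(-1\right) \left(-10\right) = 29 + 0 \left(-1\right) \left(-10\right) = 29 + 0 \left(-10\right) = 29 + 0 = 29$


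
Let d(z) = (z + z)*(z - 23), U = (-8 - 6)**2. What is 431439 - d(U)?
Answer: 363623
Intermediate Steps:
U = 196 (U = (-14)**2 = 196)
d(z) = 2*z*(-23 + z) (d(z) = (2*z)*(-23 + z) = 2*z*(-23 + z))
431439 - d(U) = 431439 - 2*196*(-23 + 196) = 431439 - 2*196*173 = 431439 - 1*67816 = 431439 - 67816 = 363623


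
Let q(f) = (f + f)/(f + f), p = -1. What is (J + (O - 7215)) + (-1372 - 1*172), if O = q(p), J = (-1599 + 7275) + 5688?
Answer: 2606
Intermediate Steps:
q(f) = 1 (q(f) = (2*f)/((2*f)) = (2*f)*(1/(2*f)) = 1)
J = 11364 (J = 5676 + 5688 = 11364)
O = 1
(J + (O - 7215)) + (-1372 - 1*172) = (11364 + (1 - 7215)) + (-1372 - 1*172) = (11364 - 7214) + (-1372 - 172) = 4150 - 1544 = 2606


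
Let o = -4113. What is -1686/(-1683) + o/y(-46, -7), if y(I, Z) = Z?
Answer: 2311327/3927 ≈ 588.57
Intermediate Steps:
-1686/(-1683) + o/y(-46, -7) = -1686/(-1683) - 4113/(-7) = -1686*(-1/1683) - 4113*(-⅐) = 562/561 + 4113/7 = 2311327/3927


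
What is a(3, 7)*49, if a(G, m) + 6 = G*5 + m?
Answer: 784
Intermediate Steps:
a(G, m) = -6 + m + 5*G (a(G, m) = -6 + (G*5 + m) = -6 + (5*G + m) = -6 + (m + 5*G) = -6 + m + 5*G)
a(3, 7)*49 = (-6 + 7 + 5*3)*49 = (-6 + 7 + 15)*49 = 16*49 = 784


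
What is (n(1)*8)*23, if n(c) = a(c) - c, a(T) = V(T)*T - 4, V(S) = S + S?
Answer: -552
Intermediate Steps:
V(S) = 2*S
a(T) = -4 + 2*T**2 (a(T) = (2*T)*T - 4 = 2*T**2 - 4 = -4 + 2*T**2)
n(c) = -4 - c + 2*c**2 (n(c) = (-4 + 2*c**2) - c = -4 - c + 2*c**2)
(n(1)*8)*23 = ((-4 - 1*1 + 2*1**2)*8)*23 = ((-4 - 1 + 2*1)*8)*23 = ((-4 - 1 + 2)*8)*23 = -3*8*23 = -24*23 = -552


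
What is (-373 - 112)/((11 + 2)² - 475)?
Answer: 485/306 ≈ 1.5850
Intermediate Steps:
(-373 - 112)/((11 + 2)² - 475) = -485/(13² - 475) = -485/(169 - 475) = -485/(-306) = -485*(-1/306) = 485/306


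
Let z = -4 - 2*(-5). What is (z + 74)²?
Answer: 6400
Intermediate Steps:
z = 6 (z = -4 + 10 = 6)
(z + 74)² = (6 + 74)² = 80² = 6400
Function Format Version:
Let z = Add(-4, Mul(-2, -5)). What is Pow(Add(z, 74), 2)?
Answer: 6400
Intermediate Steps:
z = 6 (z = Add(-4, 10) = 6)
Pow(Add(z, 74), 2) = Pow(Add(6, 74), 2) = Pow(80, 2) = 6400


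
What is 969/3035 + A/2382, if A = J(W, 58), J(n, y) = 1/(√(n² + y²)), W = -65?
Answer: 969/3035 + √7589/18076998 ≈ 0.31928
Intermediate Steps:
J(n, y) = (n² + y²)^(-½)
A = √7589/7589 (A = ((-65)² + 58²)^(-½) = (4225 + 3364)^(-½) = 7589^(-½) = √7589/7589 ≈ 0.011479)
969/3035 + A/2382 = 969/3035 + (√7589/7589)/2382 = 969*(1/3035) + (√7589/7589)*(1/2382) = 969/3035 + √7589/18076998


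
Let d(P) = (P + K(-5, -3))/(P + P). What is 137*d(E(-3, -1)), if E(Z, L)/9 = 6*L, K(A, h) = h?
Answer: 2603/36 ≈ 72.306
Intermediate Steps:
E(Z, L) = 54*L (E(Z, L) = 9*(6*L) = 54*L)
d(P) = (-3 + P)/(2*P) (d(P) = (P - 3)/(P + P) = (-3 + P)/((2*P)) = (-3 + P)*(1/(2*P)) = (-3 + P)/(2*P))
137*d(E(-3, -1)) = 137*((-3 + 54*(-1))/(2*((54*(-1))))) = 137*((½)*(-3 - 54)/(-54)) = 137*((½)*(-1/54)*(-57)) = 137*(19/36) = 2603/36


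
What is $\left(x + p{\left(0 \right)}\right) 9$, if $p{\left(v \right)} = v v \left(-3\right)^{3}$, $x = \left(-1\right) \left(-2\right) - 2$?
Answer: $0$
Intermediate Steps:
$x = 0$ ($x = 2 - 2 = 0$)
$p{\left(v \right)} = - 27 v^{2}$ ($p{\left(v \right)} = v^{2} \left(-27\right) = - 27 v^{2}$)
$\left(x + p{\left(0 \right)}\right) 9 = \left(0 - 27 \cdot 0^{2}\right) 9 = \left(0 - 0\right) 9 = \left(0 + 0\right) 9 = 0 \cdot 9 = 0$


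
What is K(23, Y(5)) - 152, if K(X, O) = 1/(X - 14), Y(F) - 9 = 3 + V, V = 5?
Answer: -1367/9 ≈ -151.89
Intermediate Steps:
Y(F) = 17 (Y(F) = 9 + (3 + 5) = 9 + 8 = 17)
K(X, O) = 1/(-14 + X)
K(23, Y(5)) - 152 = 1/(-14 + 23) - 152 = 1/9 - 152 = ⅑ - 152 = -1367/9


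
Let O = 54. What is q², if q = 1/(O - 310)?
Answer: 1/65536 ≈ 1.5259e-5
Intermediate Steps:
q = -1/256 (q = 1/(54 - 310) = 1/(-256) = -1/256 ≈ -0.0039063)
q² = (-1/256)² = 1/65536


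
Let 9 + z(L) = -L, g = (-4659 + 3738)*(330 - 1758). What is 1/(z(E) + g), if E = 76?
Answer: 1/1315103 ≈ 7.6040e-7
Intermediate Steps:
g = 1315188 (g = -921*(-1428) = 1315188)
z(L) = -9 - L
1/(z(E) + g) = 1/((-9 - 1*76) + 1315188) = 1/((-9 - 76) + 1315188) = 1/(-85 + 1315188) = 1/1315103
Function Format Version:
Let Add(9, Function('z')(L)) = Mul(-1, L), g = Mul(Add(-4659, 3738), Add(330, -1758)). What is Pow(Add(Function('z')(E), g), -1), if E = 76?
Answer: Rational(1, 1315103) ≈ 7.6040e-7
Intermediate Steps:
g = 1315188 (g = Mul(-921, -1428) = 1315188)
Function('z')(L) = Add(-9, Mul(-1, L))
Pow(Add(Function('z')(E), g), -1) = Pow(Add(Add(-9, Mul(-1, 76)), 1315188), -1) = Pow(Add(Add(-9, -76), 1315188), -1) = Pow(Add(-85, 1315188), -1) = Pow(1315103, -1) = Rational(1, 1315103)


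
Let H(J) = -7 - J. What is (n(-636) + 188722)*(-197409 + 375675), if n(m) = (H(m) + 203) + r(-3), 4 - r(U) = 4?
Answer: 33791033364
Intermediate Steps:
r(U) = 0 (r(U) = 4 - 1*4 = 4 - 4 = 0)
n(m) = 196 - m (n(m) = ((-7 - m) + 203) + 0 = (196 - m) + 0 = 196 - m)
(n(-636) + 188722)*(-197409 + 375675) = ((196 - 1*(-636)) + 188722)*(-197409 + 375675) = ((196 + 636) + 188722)*178266 = (832 + 188722)*178266 = 189554*178266 = 33791033364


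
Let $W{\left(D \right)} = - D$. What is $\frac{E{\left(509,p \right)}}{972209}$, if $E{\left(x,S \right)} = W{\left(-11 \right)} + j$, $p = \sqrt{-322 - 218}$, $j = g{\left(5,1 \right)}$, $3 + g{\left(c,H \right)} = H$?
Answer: $\frac{9}{972209} \approx 9.2573 \cdot 10^{-6}$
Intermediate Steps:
$g{\left(c,H \right)} = -3 + H$
$j = -2$ ($j = -3 + 1 = -2$)
$p = 6 i \sqrt{15}$ ($p = \sqrt{-540} = 6 i \sqrt{15} \approx 23.238 i$)
$E{\left(x,S \right)} = 9$ ($E{\left(x,S \right)} = \left(-1\right) \left(-11\right) - 2 = 11 - 2 = 9$)
$\frac{E{\left(509,p \right)}}{972209} = \frac{9}{972209}$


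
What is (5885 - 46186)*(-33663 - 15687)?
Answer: 1988854350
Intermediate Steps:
(5885 - 46186)*(-33663 - 15687) = -40301*(-49350) = 1988854350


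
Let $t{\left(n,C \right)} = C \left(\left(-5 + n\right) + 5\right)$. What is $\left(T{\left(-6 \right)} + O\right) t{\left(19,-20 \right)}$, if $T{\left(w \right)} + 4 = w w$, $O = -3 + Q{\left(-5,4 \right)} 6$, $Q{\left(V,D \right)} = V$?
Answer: $380$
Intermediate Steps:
$t{\left(n,C \right)} = C n$
$O = -33$ ($O = -3 - 30 = -33$)
$T{\left(w \right)} = -4 + w^{2}$ ($T{\left(w \right)} = -4 + w w = -4 + w^{2}$)
$\left(T{\left(-6 \right)} + O\right) t{\left(19,-20 \right)} = \left(\left(-4 + \left(-6\right)^{2}\right) - 33\right) \left(\left(-20\right) 19\right) = \left(\left(-4 + 36\right) - 33\right) \left(-380\right) = \left(32 - 33\right) \left(-380\right) = \left(-1\right) \left(-380\right) = 380$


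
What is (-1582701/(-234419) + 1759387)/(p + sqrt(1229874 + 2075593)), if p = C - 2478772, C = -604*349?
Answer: -1109272849107355072/1695733767520902783 - 412435323854*sqrt(3305467)/1695733767520902783 ≈ -0.65460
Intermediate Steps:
C = -210796
p = -2689568 (p = -210796 - 2478772 = -2689568)
(-1582701/(-234419) + 1759387)/(p + sqrt(1229874 + 2075593)) = (-1582701/(-234419) + 1759387)/(-2689568 + sqrt(1229874 + 2075593)) = (-1582701*(-1/234419) + 1759387)/(-2689568 + sqrt(3305467)) = (1582701/234419 + 1759387)/(-2689568 + sqrt(3305467)) = 412435323854/(234419*(-2689568 + sqrt(3305467)))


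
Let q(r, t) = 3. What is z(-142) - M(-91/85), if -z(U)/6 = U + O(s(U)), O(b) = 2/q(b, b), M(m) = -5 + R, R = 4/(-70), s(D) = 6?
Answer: 29857/35 ≈ 853.06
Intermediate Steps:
R = -2/35 (R = 4*(-1/70) = -2/35 ≈ -0.057143)
M(m) = -177/35 (M(m) = -5 - 2/35 = -177/35)
O(b) = 2/3
z(U) = -4 - 6*U (z(U) = -6*(U + 2/3) = -6*(2/3 + U) = -4 - 6*U)
z(-142) - M(-91/85) = (-4 - 6*(-142)) - 1*(-177/35) = (-4 + 852) + 177/35 = 848 + 177/35 = 29857/35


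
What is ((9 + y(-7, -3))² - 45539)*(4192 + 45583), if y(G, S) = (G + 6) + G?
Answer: -2266653950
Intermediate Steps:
y(G, S) = 6 + 2*G (y(G, S) = (6 + G) + G = 6 + 2*G)
((9 + y(-7, -3))² - 45539)*(4192 + 45583) = ((9 + (6 + 2*(-7)))² - 45539)*(4192 + 45583) = ((9 + (6 - 14))² - 45539)*49775 = ((9 - 8)² - 45539)*49775 = (1² - 45539)*49775 = (1 - 45539)*49775 = -45538*49775 = -2266653950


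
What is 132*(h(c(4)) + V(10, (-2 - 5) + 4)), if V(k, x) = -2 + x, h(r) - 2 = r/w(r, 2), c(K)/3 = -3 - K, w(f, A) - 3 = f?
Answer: -242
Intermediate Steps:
w(f, A) = 3 + f
c(K) = -9 - 3*K (c(K) = 3*(-3 - K) = -9 - 3*K)
h(r) = 2 + r/(3 + r)
132*(h(c(4)) + V(10, (-2 - 5) + 4)) = 132*(3*(2 + (-9 - 3*4))/(3 + (-9 - 3*4)) + (-2 + ((-2 - 5) + 4))) = 132*(3*(2 + (-9 - 12))/(3 + (-9 - 12)) + (-2 + (-7 + 4))) = 132*(3*(2 - 21)/(3 - 21) + (-2 - 3)) = 132*(3*(-19)/(-18) - 5) = 132*(3*(-1/18)*(-19) - 5) = 132*(19/6 - 5) = 132*(-11/6) = -242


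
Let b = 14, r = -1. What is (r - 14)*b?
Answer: -210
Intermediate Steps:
(r - 14)*b = (-1 - 14)*14 = -15*14 = -210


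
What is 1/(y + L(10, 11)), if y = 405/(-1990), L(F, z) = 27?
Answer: 398/10665 ≈ 0.037318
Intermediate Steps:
y = -81/398 (y = 405*(-1/1990) = -81/398 ≈ -0.20352)
1/(y + L(10, 11)) = 1/(-81/398 + 27) = 1/(10665/398) = 398/10665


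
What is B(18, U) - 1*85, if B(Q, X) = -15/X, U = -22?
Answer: -1855/22 ≈ -84.318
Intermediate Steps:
B(18, U) - 1*85 = -15/(-22) - 1*85 = -15*(-1/22) - 85 = 15/22 - 85 = -1855/22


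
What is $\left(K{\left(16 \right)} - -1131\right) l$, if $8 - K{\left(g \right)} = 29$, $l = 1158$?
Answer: $1285380$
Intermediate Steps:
$K{\left(g \right)} = -21$ ($K{\left(g \right)} = 8 - 29 = -21$)
$\left(K{\left(16 \right)} - -1131\right) l = \left(-21 - -1131\right) 1158 = \left(-21 + 1131\right) 1158 = 1110 \cdot 1158 = 1285380$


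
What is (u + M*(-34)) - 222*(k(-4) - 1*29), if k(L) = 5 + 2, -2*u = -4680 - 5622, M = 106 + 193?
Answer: -131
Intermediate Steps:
M = 299
u = 5151 (u = -(-4680 - 5622)/2 = -½*(-10302) = 5151)
k(L) = 7
(u + M*(-34)) - 222*(k(-4) - 1*29) = (5151 + 299*(-34)) - 222*(7 - 1*29) = (5151 - 10166) - 222*(7 - 29) = -5015 - 222*(-22) = -5015 + 4884 = -131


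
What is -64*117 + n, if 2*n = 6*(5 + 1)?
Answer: -7470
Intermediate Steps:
n = 18 (n = (6*(5 + 1))/2 = (6*6)/2 = (½)*36 = 18)
-64*117 + n = -64*117 + 18 = -7488 + 18 = -7470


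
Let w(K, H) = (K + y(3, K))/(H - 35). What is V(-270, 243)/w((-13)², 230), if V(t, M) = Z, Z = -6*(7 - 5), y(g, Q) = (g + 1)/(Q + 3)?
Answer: -25155/1817 ≈ -13.844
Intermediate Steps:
y(g, Q) = (1 + g)/(3 + Q)
Z = -12 (Z = -6*2 = -12)
V(t, M) = -12
w(K, H) = (K + 4/(3 + K))/(-35 + H) (w(K, H) = (K + (1 + 3)/(3 + K))/(H - 35) = (K + 4/(3 + K))/(-35 + H))
V(-270, 243)/w((-13)², 230) = -12*(-35 + 230)*(3 + (-13)²)/(4 + (-13)²*(3 + (-13)²)) = -12*195*(3 + 169)/(4 + 169*(3 + 169)) = -12*33540/(4 + 169*172) = -12*33540/(4 + 29068) = -12/((1/195)*(1/172)*29072) = -12/7268/8385 = -12*8385/7268 = -25155/1817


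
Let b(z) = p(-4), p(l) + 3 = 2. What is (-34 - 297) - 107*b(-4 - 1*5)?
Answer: -224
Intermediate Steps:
p(l) = -1 (p(l) = -3 + 2 = -1)
b(z) = -1
(-34 - 297) - 107*b(-4 - 1*5) = (-34 - 297) - 107*(-1) = -331 + 107 = -224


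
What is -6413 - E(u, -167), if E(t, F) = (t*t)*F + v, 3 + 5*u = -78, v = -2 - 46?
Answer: 936562/25 ≈ 37463.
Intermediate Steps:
v = -48
u = -81/5 (u = -3/5 + (1/5)*(-78) = -3/5 - 78/5 = -81/5 ≈ -16.200)
E(t, F) = -48 + F*t**2 (E(t, F) = (t*t)*F - 48 = t**2*F - 48 = F*t**2 - 48 = -48 + F*t**2)
-6413 - E(u, -167) = -6413 - (-48 - 167*(-81/5)**2) = -6413 - (-48 - 167*6561/25) = -6413 - (-48 - 1095687/25) = -6413 - 1*(-1096887/25) = -6413 + 1096887/25 = 936562/25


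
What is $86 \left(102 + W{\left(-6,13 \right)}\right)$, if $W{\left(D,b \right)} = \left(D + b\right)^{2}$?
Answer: $12986$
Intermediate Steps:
$86 \left(102 + W{\left(-6,13 \right)}\right) = 86 \left(102 + \left(-6 + 13\right)^{2}\right) = 86 \left(102 + 7^{2}\right) = 86 \left(102 + 49\right) = 86 \cdot 151 = 12986$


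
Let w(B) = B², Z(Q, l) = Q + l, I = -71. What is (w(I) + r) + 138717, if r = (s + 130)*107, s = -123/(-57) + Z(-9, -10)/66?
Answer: 197966587/1254 ≈ 1.5787e+5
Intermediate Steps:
s = 2345/1254 (s = -123/(-57) + (-9 - 10)/66 = -123*(-1/57) - 19*1/66 = 41/19 - 19/66 = 2345/1254 ≈ 1.8700)
r = 17694055/1254 (r = (2345/1254 + 130)*107 = (165365/1254)*107 = 17694055/1254 ≈ 14110.)
(w(I) + r) + 138717 = ((-71)² + 17694055/1254) + 138717 = (5041 + 17694055/1254) + 138717 = 24015469/1254 + 138717 = 197966587/1254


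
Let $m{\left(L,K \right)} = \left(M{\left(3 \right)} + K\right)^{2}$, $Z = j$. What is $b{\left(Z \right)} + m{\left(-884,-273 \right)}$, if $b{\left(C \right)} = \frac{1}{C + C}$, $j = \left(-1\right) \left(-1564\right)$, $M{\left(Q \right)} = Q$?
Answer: $\frac{228031201}{3128} \approx 72900.0$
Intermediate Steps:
$j = 1564$
$Z = 1564$
$b{\left(C \right)} = \frac{1}{2 C}$
$m{\left(L,K \right)} = \left(3 + K\right)^{2}$
$b{\left(Z \right)} + m{\left(-884,-273 \right)} = \frac{1}{2 \cdot 1564} + \left(3 - 273\right)^{2} = \frac{1}{2} \cdot \frac{1}{1564} + \left(-270\right)^{2} = \frac{1}{3128} + 72900 = \frac{228031201}{3128}$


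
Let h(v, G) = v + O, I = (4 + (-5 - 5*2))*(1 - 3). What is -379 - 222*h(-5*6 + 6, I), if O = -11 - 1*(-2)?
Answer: 6947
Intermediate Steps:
I = 22 (I = (4 + (-5 - 10))*(-2) = (4 - 15)*(-2) = -11*(-2) = 22)
O = -9 (O = -11 + 2 = -9)
h(v, G) = -9 + v (h(v, G) = v - 9 = -9 + v)
-379 - 222*h(-5*6 + 6, I) = -379 - 222*(-9 + (-5*6 + 6)) = -379 - 222*(-9 + (-30 + 6)) = -379 - 222*(-9 - 24) = -379 - 222*(-33) = -379 + 7326 = 6947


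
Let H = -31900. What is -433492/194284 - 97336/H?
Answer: 317652039/387353725 ≈ 0.82006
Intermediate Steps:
-433492/194284 - 97336/H = -433492/194284 - 97336/(-31900) = -433492*1/194284 - 97336*(-1/31900) = -108373/48571 + 24334/7975 = 317652039/387353725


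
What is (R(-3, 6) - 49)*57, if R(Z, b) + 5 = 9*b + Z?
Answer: -171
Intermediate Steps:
R(Z, b) = -5 + Z + 9*b (R(Z, b) = -5 + (9*b + Z) = -5 + (Z + 9*b) = -5 + Z + 9*b)
(R(-3, 6) - 49)*57 = ((-5 - 3 + 9*6) - 49)*57 = ((-5 - 3 + 54) - 49)*57 = (46 - 49)*57 = -3*57 = -171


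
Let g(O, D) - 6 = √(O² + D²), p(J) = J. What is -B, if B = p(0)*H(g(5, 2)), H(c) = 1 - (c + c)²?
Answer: 0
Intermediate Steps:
g(O, D) = 6 + √(D² + O²) (g(O, D) = 6 + √(O² + D²) = 6 + √(D² + O²))
H(c) = 1 - 4*c² (H(c) = 1 - (2*c)² = 1 - 4*c²)
B = 0 (B = 0*(1 - 4*(6 + √(2² + 5²))²) = 0*(1 - 4*(6 + √(4 + 25))²) = 0*(1 - 4*(6 + √29)²) = 0)
-B = -1*0 = 0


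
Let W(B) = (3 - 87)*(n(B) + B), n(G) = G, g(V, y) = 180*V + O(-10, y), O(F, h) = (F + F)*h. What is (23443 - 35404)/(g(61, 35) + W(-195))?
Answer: -11961/43040 ≈ -0.27790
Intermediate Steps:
O(F, h) = 2*F*h (O(F, h) = (2*F)*h = 2*F*h)
g(V, y) = -20*y + 180*V (g(V, y) = 180*V + 2*(-10)*y = 180*V - 20*y = -20*y + 180*V)
W(B) = -168*B (W(B) = (3 - 87)*(B + B) = -168*B)
(23443 - 35404)/(g(61, 35) + W(-195)) = (23443 - 35404)/((-20*35 + 180*61) - 168*(-195)) = -11961/((-700 + 10980) + 32760) = -11961/(10280 + 32760) = -11961/43040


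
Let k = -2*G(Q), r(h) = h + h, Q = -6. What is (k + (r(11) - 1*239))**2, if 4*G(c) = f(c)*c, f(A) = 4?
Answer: 42025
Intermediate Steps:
r(h) = 2*h
G(c) = c (G(c) = (4*c)/4 = c)
k = 12 (k = -2*(-6) = 12)
(k + (r(11) - 1*239))**2 = (12 + (2*11 - 1*239))**2 = (12 + (22 - 239))**2 = (12 - 217)**2 = (-205)**2 = 42025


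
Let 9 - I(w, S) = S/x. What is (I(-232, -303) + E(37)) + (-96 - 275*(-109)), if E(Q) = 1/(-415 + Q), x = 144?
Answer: 90387667/3024 ≈ 29890.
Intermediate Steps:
I(w, S) = 9 - S/144
(I(-232, -303) + E(37)) + (-96 - 275*(-109)) = ((9 - 1/144*(-303)) + 1/(-415 + 37)) + (-96 - 275*(-109)) = ((9 + 101/48) + 1/(-378)) + (-96 + 29975) = (533/48 - 1/378) + 29879 = 33571/3024 + 29879 = 90387667/3024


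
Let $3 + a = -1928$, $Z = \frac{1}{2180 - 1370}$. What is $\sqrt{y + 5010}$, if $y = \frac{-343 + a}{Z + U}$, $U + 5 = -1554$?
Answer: $\frac{\sqrt{7991452634760870}}{1262789} \approx 70.792$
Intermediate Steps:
$Z = \frac{1}{810} \approx 0.0012346$
$U = -1559$ ($U = -5 - 1554 = -1559$)
$a = -1931$ ($a = -3 - 1928 = -1931$)
$y = \frac{1841940}{1262789}$ ($y = \frac{-343 - 1931}{\frac{1}{810} - 1559} = - \frac{2274}{- \frac{1262789}{810}} = \left(-2274\right) \left(- \frac{810}{1262789}\right) = \frac{1841940}{1262789} \approx 1.4586$)
$\sqrt{y + 5010} = \sqrt{\frac{1841940}{1262789} + 5010} = \sqrt{\frac{6328414830}{1262789}} = \frac{\sqrt{7991452634760870}}{1262789}$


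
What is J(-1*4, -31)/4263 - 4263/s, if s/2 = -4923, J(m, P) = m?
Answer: 2014865/4663722 ≈ 0.43203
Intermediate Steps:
s = -9846 (s = 2*(-4923) = -9846)
J(-1*4, -31)/4263 - 4263/s = -1*4/4263 - 4263/(-9846) = -4*1/4263 - 4263*(-1/9846) = -4/4263 + 1421/3282 = 2014865/4663722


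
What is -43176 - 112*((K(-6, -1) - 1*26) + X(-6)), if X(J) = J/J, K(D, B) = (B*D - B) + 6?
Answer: -41832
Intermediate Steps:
K(D, B) = 6 - B + B*D (K(D, B) = (-B + B*D) + 6 = 6 - B + B*D)
X(J) = 1
-43176 - 112*((K(-6, -1) - 1*26) + X(-6)) = -43176 - 112*(((6 - 1*(-1) - 1*(-6)) - 1*26) + 1) = -43176 - 112*(((6 + 1 + 6) - 26) + 1) = -43176 - 112*((13 - 26) + 1) = -43176 - 112*(-13 + 1) = -43176 - 112*(-12) = -43176 - 1*(-1344) = -43176 + 1344 = -41832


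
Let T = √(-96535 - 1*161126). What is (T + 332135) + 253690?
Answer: 585825 + 9*I*√3181 ≈ 5.8583e+5 + 507.6*I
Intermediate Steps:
T = 9*I*√3181 (T = √(-96535 - 161126) = √(-257661) = 9*I*√3181 ≈ 507.6*I)
(T + 332135) + 253690 = (9*I*√3181 + 332135) + 253690 = (332135 + 9*I*√3181) + 253690 = 585825 + 9*I*√3181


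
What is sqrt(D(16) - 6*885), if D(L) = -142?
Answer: 2*I*sqrt(1363) ≈ 73.838*I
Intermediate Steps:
sqrt(D(16) - 6*885) = sqrt(-142 - 6*885) = sqrt(-142 - 5310) = sqrt(-5452) = 2*I*sqrt(1363)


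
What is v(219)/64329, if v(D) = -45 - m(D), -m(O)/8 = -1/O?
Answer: -9863/14088051 ≈ -0.00070010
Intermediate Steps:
m(O) = 8/O (m(O) = -(-8)/O = 8/O)
v(D) = -45 - 8/D
v(219)/64329 = (-45 - 8/219)/64329 = (-45 - 8*1/219)*(1/64329) = (-45 - 8/219)*(1/64329) = -9863/219*1/64329 = -9863/14088051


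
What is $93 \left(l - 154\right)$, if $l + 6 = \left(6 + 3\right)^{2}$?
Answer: $-7347$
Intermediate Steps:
$l = 75$ ($l = -6 + \left(6 + 3\right)^{2} = -6 + 9^{2} = -6 + 81 = 75$)
$93 \left(l - 154\right) = 93 \left(75 - 154\right) = 93 \left(-79\right) = -7347$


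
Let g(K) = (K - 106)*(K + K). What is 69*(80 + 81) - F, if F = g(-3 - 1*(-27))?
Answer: 15045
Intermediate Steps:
g(K) = 2*K*(-106 + K) (g(K) = (-106 + K)*(2*K) = 2*K*(-106 + K))
F = -3936 (F = 2*(-3 - 1*(-27))*(-106 + (-3 - 1*(-27))) = 2*(-3 + 27)*(-106 + (-3 + 27)) = 2*24*(-106 + 24) = 2*24*(-82) = -3936)
69*(80 + 81) - F = 69*(80 + 81) - 1*(-3936) = 69*161 + 3936 = 11109 + 3936 = 15045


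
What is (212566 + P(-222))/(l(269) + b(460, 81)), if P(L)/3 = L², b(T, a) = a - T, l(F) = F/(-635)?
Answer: -114432715/120467 ≈ -949.91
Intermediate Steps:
l(F) = -F/635 (l(F) = F*(-1/635) = -F/635)
P(L) = 3*L²
(212566 + P(-222))/(l(269) + b(460, 81)) = (212566 + 3*(-222)²)/(-1/635*269 + (81 - 1*460)) = (212566 + 3*49284)/(-269/635 + (81 - 460)) = (212566 + 147852)/(-269/635 - 379) = 360418/(-240934/635) = 360418*(-635/240934) = -114432715/120467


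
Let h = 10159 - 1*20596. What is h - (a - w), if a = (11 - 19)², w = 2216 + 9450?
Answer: 1165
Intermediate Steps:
w = 11666
a = 64 (a = (-8)² = 64)
h = -10437 (h = 10159 - 20596 = -10437)
h - (a - w) = -10437 - (64 - 1*11666) = -10437 - (64 - 11666) = -10437 - 1*(-11602) = -10437 + 11602 = 1165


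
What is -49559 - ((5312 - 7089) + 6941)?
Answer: -54723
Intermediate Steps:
-49559 - ((5312 - 7089) + 6941) = -49559 - (-1777 + 6941) = -49559 - 1*5164 = -49559 - 5164 = -54723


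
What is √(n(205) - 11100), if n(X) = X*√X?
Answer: √(-11100 + 205*√205) ≈ 90.359*I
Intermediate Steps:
n(X) = X^(3/2)
√(n(205) - 11100) = √(205^(3/2) - 11100) = √(205*√205 - 11100) = √(-11100 + 205*√205)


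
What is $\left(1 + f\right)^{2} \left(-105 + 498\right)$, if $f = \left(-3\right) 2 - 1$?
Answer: $14148$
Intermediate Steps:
$f = -7$ ($f = -6 - 1 = -7$)
$\left(1 + f\right)^{2} \left(-105 + 498\right) = \left(1 - 7\right)^{2} \left(-105 + 498\right) = \left(-6\right)^{2} \cdot 393 = 36 \cdot 393 = 14148$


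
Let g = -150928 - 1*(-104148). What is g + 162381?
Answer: 115601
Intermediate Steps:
g = -46780 (g = -150928 + 104148 = -46780)
g + 162381 = -46780 + 162381 = 115601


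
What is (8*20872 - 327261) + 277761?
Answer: 117476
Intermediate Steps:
(8*20872 - 327261) + 277761 = (166976 - 327261) + 277761 = -160285 + 277761 = 117476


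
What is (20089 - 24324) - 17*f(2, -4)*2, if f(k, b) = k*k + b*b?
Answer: -4915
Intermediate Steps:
f(k, b) = b**2 + k**2 (f(k, b) = k**2 + b**2 = b**2 + k**2)
(20089 - 24324) - 17*f(2, -4)*2 = (20089 - 24324) - 17*((-4)**2 + 2**2)*2 = -4235 - 17*(16 + 4)*2 = -4235 - 17*20*2 = -4235 - 340*2 = -4235 - 680 = -4915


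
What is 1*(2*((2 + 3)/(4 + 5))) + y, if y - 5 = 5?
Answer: 100/9 ≈ 11.111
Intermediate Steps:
y = 10 (y = 5 + 5 = 10)
1*(2*((2 + 3)/(4 + 5))) + y = 1*(2*((2 + 3)/(4 + 5))) + 10 = 1*(2*(5/9)) + 10 = 1*(10/9) + 10 = 10/9 + 10 = 100/9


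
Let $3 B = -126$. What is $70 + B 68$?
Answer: $-2786$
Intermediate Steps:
$B = -42$ ($B = \frac{1}{3} \left(-126\right) = -42$)
$70 + B 68 = 70 - 2856 = -2786$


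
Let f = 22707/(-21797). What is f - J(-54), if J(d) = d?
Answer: 1154331/21797 ≈ 52.958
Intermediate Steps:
f = -22707/21797 (f = 22707*(-1/21797) = -22707/21797 ≈ -1.0417)
f - J(-54) = -22707/21797 - 1*(-54) = -22707/21797 + 54 = 1154331/21797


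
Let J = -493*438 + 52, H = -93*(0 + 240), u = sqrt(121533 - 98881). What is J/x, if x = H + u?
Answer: 1204621560/124539937 + 107941*sqrt(5663)/124539937 ≈ 9.7378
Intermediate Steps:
u = 2*sqrt(5663) (u = sqrt(22652) = 2*sqrt(5663) ≈ 150.51)
H = -22320 (H = -93*240 = -22320)
x = -22320 + 2*sqrt(5663) ≈ -22170.
J = -215882 (J = -215934 + 52 = -215882)
J/x = -215882/(-22320 + 2*sqrt(5663))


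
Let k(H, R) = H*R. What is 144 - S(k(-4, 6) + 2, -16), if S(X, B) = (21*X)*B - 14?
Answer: -7234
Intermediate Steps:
S(X, B) = -14 + 21*B*X (S(X, B) = 21*B*X - 14 = -14 + 21*B*X)
144 - S(k(-4, 6) + 2, -16) = 144 - (-14 + 21*(-16)*(-4*6 + 2)) = 144 - (-14 + 21*(-16)*(-24 + 2)) = 144 - (-14 + 21*(-16)*(-22)) = 144 - (-14 + 7392) = 144 - 1*7378 = 144 - 7378 = -7234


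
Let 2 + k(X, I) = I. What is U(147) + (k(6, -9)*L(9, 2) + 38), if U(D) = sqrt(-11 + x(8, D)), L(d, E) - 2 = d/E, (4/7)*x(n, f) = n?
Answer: -67/2 + sqrt(3) ≈ -31.768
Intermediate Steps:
k(X, I) = -2 + I
x(n, f) = 7*n/4
L(d, E) = 2 + d/E
U(D) = sqrt(3) (U(D) = sqrt(-11 + (7/4)*8) = sqrt(-11 + 14) = sqrt(3))
U(147) + (k(6, -9)*L(9, 2) + 38) = sqrt(3) + ((-2 - 9)*(2 + 9/2) + 38) = sqrt(3) + (-11*(2 + 9*(1/2)) + 38) = sqrt(3) + (-11*(2 + 9/2) + 38) = sqrt(3) + (-11*13/2 + 38) = sqrt(3) + (-143/2 + 38) = sqrt(3) - 67/2 = -67/2 + sqrt(3)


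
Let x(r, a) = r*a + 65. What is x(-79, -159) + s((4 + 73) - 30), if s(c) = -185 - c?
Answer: 12394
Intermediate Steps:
x(r, a) = 65 + a*r (x(r, a) = a*r + 65 = 65 + a*r)
x(-79, -159) + s((4 + 73) - 30) = (65 - 159*(-79)) + (-185 - ((4 + 73) - 30)) = (65 + 12561) + (-185 - (77 - 30)) = 12626 + (-185 - 1*47) = 12626 + (-185 - 47) = 12626 - 232 = 12394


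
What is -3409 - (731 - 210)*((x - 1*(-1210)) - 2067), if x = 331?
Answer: 270637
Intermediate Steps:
-3409 - (731 - 210)*((x - 1*(-1210)) - 2067) = -3409 - (731 - 210)*((331 - 1*(-1210)) - 2067) = -3409 - 521*((331 + 1210) - 2067) = -3409 - 521*(1541 - 2067) = -3409 - 521*(-526) = -3409 - 1*(-274046) = -3409 + 274046 = 270637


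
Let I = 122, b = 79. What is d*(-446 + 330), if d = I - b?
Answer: -4988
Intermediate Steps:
d = 43 (d = 122 - 1*79 = 122 - 79 = 43)
d*(-446 + 330) = 43*(-446 + 330) = 43*(-116) = -4988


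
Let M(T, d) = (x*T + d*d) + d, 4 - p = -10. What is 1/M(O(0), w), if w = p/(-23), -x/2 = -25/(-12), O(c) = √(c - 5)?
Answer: -2399544/875074661 + 41976150*I*√5/875074661 ≈ -0.0027421 + 0.10726*I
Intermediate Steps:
p = 14 (p = 4 - 1*(-10) = 4 + 10 = 14)
O(c) = √(-5 + c)
x = -25/6 (x = -(-50)/(-12) = -(-50)*(-1)/12 = -2*25/12 = -25/6 ≈ -4.1667)
w = -14/23 (w = 14/(-23) = 14*(-1/23) = -14/23 ≈ -0.60870)
M(T, d) = d + d² - 25*T/6 (M(T, d) = (-25*T/6 + d*d) + d = (-25*T/6 + d²) + d = (d² - 25*T/6) + d = d + d² - 25*T/6)
1/M(O(0), w) = 1/(-14/23 + (-14/23)² - 25*√(-5 + 0)/6) = 1/(-14/23 + 196/529 - 25*I*√5/6) = 1/(-126/529 - 25*I*√5/6)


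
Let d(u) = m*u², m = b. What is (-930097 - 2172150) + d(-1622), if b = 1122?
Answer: 2948749601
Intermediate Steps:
m = 1122
d(u) = 1122*u²
(-930097 - 2172150) + d(-1622) = (-930097 - 2172150) + 1122*(-1622)² = -3102247 + 1122*2630884 = -3102247 + 2951851848 = 2948749601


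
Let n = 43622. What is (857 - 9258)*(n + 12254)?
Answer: -469414276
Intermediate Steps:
(857 - 9258)*(n + 12254) = (857 - 9258)*(43622 + 12254) = -8401*55876 = -469414276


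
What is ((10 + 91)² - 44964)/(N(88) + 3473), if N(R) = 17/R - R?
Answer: -3059144/297897 ≈ -10.269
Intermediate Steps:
N(R) = -R + 17/R
((10 + 91)² - 44964)/(N(88) + 3473) = ((10 + 91)² - 44964)/((-1*88 + 17/88) + 3473) = (101² - 44964)/((-88 + 17*(1/88)) + 3473) = (10201 - 44964)/((-88 + 17/88) + 3473) = -34763/(-7727/88 + 3473) = -34763/297897/88 = -34763*88/297897 = -3059144/297897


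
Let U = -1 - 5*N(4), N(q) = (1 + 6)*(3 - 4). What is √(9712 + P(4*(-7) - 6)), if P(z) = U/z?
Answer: 3*√1079 ≈ 98.544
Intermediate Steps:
N(q) = -7 (N(q) = 7*(-1) = -7)
U = 34 (U = -1 - 5*(-7) = -1 + 35 = 34)
P(z) = 34/z
√(9712 + P(4*(-7) - 6)) = √(9712 + 34/(4*(-7) - 6)) = √(9712 + 34/(-28 - 6)) = √(9712 + 34/(-34)) = √(9712 + 34*(-1/34)) = √(9712 - 1) = √9711 = 3*√1079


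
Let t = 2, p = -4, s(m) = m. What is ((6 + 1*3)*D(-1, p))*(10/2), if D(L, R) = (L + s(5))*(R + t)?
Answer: -360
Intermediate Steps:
D(L, R) = (2 + R)*(5 + L) (D(L, R) = (L + 5)*(R + 2) = (5 + L)*(2 + R) = (2 + R)*(5 + L))
((6 + 1*3)*D(-1, p))*(10/2) = ((6 + 1*3)*(10 + 2*(-1) + 5*(-4) - 1*(-4)))*(10/2) = ((6 + 3)*(10 - 2 - 20 + 4))*(10*(½)) = (9*(-8))*5 = -72*5 = -360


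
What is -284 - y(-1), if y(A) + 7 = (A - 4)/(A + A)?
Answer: -559/2 ≈ -279.50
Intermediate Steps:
y(A) = -7 + (-4 + A)/(2*A) (y(A) = -7 + (A - 4)/(A + A) = -7 + (-4 + A)/((2*A)) = -7 + (-4 + A)*(1/(2*A)) = -7 + (-4 + A)/(2*A))
-284 - y(-1) = -284 - (-13/2 - 2/(-1)) = -284 - (-13/2 - 2*(-1)) = -284 - (-13/2 + 2) = -284 - 1*(-9/2) = -284 + 9/2 = -559/2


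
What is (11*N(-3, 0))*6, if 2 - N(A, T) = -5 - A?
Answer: 264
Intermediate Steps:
N(A, T) = 7 + A (N(A, T) = 2 - (-5 - A) = 2 + (5 + A) = 7 + A)
(11*N(-3, 0))*6 = (11*(7 - 3))*6 = (11*4)*6 = 44*6 = 264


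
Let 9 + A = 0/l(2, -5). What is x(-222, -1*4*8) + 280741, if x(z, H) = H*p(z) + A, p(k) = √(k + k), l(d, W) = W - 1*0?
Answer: 280732 - 64*I*√111 ≈ 2.8073e+5 - 674.28*I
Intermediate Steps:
l(d, W) = W (l(d, W) = W + 0 = W)
p(k) = √2*√k (p(k) = √(2*k) = √2*√k)
A = -9 (A = -9 + 0/(-5) = -9 + 0*(-⅕) = -9 + 0 = -9)
x(z, H) = -9 + H*√2*√z (x(z, H) = H*(√2*√z) - 9 = H*√2*√z - 9 = -9 + H*√2*√z)
x(-222, -1*4*8) + 280741 = (-9 + (-1*4*8)*√2*√(-222)) + 280741 = (-9 + (-4*8)*√2*(I*√222)) + 280741 = (-9 - 32*√2*I*√222) + 280741 = (-9 - 64*I*√111) + 280741 = 280732 - 64*I*√111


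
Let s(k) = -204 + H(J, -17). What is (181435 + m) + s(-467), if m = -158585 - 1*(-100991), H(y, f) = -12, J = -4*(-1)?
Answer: 123625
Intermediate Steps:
J = 4
s(k) = -216 (s(k) = -204 - 12 = -216)
m = -57594 (m = -158585 + 100991 = -57594)
(181435 + m) + s(-467) = (181435 - 57594) - 216 = 123841 - 216 = 123625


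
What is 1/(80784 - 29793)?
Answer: 1/50991 ≈ 1.9611e-5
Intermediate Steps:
1/(80784 - 29793) = 1/50991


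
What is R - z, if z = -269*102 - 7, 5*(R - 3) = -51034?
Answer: 86206/5 ≈ 17241.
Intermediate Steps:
R = -51019/5 (R = 3 + (⅕)*(-51034) = 3 - 51034/5 = -51019/5 ≈ -10204.)
z = -27445 (z = -27438 - 7 = -27445)
R - z = -51019/5 - 1*(-27445) = -51019/5 + 27445 = 86206/5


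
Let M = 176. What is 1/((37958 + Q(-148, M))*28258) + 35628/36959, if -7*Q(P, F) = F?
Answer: 267329237911433/277316192163660 ≈ 0.96399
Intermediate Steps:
Q(P, F) = -F/7
1/((37958 + Q(-148, M))*28258) + 35628/36959 = 1/((37958 - ⅐*176)*28258) + 35628/36959 = (1/28258)/(37958 - 176/7) + 35628*(1/36959) = (1/28258)/(265530/7) + 35628/36959 = (7/265530)*(1/28258) + 35628/36959 = 7/7503346740 + 35628/36959 = 267329237911433/277316192163660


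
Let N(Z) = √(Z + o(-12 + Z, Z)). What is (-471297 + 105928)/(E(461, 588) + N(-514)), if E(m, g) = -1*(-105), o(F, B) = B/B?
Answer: -12787915/3846 + 365369*I*√57/3846 ≈ -3325.0 + 717.23*I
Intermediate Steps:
o(F, B) = 1
E(m, g) = 105
N(Z) = √(1 + Z) (N(Z) = √(Z + 1) = √(1 + Z))
(-471297 + 105928)/(E(461, 588) + N(-514)) = (-471297 + 105928)/(105 + √(1 - 514)) = -365369/(105 + √(-513)) = -365369/(105 + 3*I*√57)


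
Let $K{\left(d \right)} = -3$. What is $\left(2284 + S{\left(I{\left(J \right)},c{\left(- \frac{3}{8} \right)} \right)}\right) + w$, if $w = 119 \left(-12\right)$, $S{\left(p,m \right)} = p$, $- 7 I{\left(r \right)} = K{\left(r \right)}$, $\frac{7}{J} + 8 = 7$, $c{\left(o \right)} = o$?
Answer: $\frac{5995}{7} \approx 856.43$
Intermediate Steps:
$J = -7$ ($J = \frac{7}{-8 + 7} = \frac{7}{-1} = 7 \left(-1\right) = -7$)
$I{\left(r \right)} = \frac{3}{7}$ ($I{\left(r \right)} = \left(- \frac{1}{7}\right) \left(-3\right) = \frac{3}{7}$)
$w = -1428$
$\left(2284 + S{\left(I{\left(J \right)},c{\left(- \frac{3}{8} \right)} \right)}\right) + w = \left(2284 + \frac{3}{7}\right) - 1428 = \frac{15991}{7} - 1428 = \frac{5995}{7}$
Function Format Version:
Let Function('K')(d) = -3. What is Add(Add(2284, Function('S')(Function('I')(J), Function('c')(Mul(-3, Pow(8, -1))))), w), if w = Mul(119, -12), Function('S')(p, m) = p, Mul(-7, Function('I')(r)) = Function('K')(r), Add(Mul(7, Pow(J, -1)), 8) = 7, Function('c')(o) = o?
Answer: Rational(5995, 7) ≈ 856.43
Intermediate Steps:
J = -7 (J = Mul(7, Pow(Add(-8, 7), -1)) = Mul(7, Pow(-1, -1)) = Mul(7, -1) = -7)
Function('I')(r) = Rational(3, 7) (Function('I')(r) = Mul(Rational(-1, 7), -3) = Rational(3, 7))
w = -1428
Add(Add(2284, Function('S')(Function('I')(J), Function('c')(Mul(-3, Pow(8, -1))))), w) = Add(Add(2284, Rational(3, 7)), -1428) = Add(Rational(15991, 7), -1428) = Rational(5995, 7)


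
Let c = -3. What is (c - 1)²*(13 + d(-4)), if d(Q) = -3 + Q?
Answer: 96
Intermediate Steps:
(c - 1)²*(13 + d(-4)) = (-3 - 1)²*(13 + (-3 - 4)) = (-4)²*(13 - 7) = 16*6 = 96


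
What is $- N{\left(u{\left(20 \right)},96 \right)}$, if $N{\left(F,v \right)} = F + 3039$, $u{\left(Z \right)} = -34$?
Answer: $-3005$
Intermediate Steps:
$N{\left(F,v \right)} = 3039 + F$
$- N{\left(u{\left(20 \right)},96 \right)} = - (3039 - 34) = \left(-1\right) 3005 = -3005$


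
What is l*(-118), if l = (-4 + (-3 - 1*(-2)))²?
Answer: -2950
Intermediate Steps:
l = 25 (l = (-4 + (-3 + 2))² = (-4 - 1)² = (-5)² = 25)
l*(-118) = 25*(-118) = -2950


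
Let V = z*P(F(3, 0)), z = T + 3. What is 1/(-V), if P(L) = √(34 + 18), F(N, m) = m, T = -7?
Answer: √13/104 ≈ 0.034669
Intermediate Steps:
z = -4 (z = -7 + 3 = -4)
P(L) = 2*√13 (P(L) = √52 = 2*√13)
V = -8*√13 ≈ -28.844
1/(-V) = 1/(-(-8)*√13) = 1/(8*√13) = √13/104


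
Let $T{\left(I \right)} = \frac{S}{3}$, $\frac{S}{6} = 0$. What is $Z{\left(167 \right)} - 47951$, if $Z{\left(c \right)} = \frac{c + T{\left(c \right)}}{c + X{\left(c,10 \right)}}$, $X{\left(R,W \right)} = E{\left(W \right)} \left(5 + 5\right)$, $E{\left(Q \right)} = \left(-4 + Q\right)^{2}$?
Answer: $- \frac{25270010}{527} \approx -47951.0$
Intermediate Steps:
$S = 0$ ($S = 6 \cdot 0 = 0$)
$X{\left(R,W \right)} = 10 \left(-4 + W\right)^{2}$ ($X{\left(R,W \right)} = \left(-4 + W\right)^{2} \left(5 + 5\right) = \left(-4 + W\right)^{2} \cdot 10 = 10 \left(-4 + W\right)^{2}$)
$T{\left(I \right)} = 0$ ($T{\left(I \right)} = \frac{0}{3} = 0 \cdot \frac{1}{3} = 0$)
$Z{\left(c \right)} = \frac{c}{360 + c}$ ($Z{\left(c \right)} = \frac{c + 0}{c + 10 \left(-4 + 10\right)^{2}} = \frac{c}{c + 10 \cdot 6^{2}} = \frac{c}{c + 10 \cdot 36} = \frac{c}{c + 360} = \frac{c}{360 + c}$)
$Z{\left(167 \right)} - 47951 = \frac{167}{360 + 167} - 47951 = \frac{167}{527} - 47951 = - \frac{25270010}{527}$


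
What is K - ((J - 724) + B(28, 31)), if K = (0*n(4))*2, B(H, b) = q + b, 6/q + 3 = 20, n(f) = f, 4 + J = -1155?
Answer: 31478/17 ≈ 1851.6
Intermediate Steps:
J = -1159 (J = -4 - 1155 = -1159)
q = 6/17 (q = 6/(-3 + 20) = 6/17 ≈ 0.35294)
B(H, b) = 6/17 + b
K = 0 (K = (0*4)*2 = 0*2 = 0)
K - ((J - 724) + B(28, 31)) = 0 - ((-1159 - 724) + (6/17 + 31)) = 0 - (-1883 + 533/17) = 0 - 1*(-31478/17) = 0 + 31478/17 = 31478/17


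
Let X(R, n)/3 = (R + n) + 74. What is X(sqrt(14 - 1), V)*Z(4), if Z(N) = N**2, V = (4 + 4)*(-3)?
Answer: 2400 + 48*sqrt(13) ≈ 2573.1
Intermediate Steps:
V = -24 (V = 8*(-3) = -24)
X(R, n) = 222 + 3*R + 3*n (X(R, n) = 3*((R + n) + 74) = 3*(74 + R + n) = 222 + 3*R + 3*n)
X(sqrt(14 - 1), V)*Z(4) = (222 + 3*sqrt(14 - 1) + 3*(-24))*4**2 = (222 + 3*sqrt(13) - 72)*16 = (150 + 3*sqrt(13))*16 = 2400 + 48*sqrt(13)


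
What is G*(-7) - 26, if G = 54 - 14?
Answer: -306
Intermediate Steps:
G = 40
G*(-7) - 26 = 40*(-7) - 26 = -280 - 26 = -306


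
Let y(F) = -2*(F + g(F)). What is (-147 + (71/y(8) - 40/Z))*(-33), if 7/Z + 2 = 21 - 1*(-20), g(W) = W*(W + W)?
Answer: 23255265/1904 ≈ 12214.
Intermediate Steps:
g(W) = 2*W² (g(W) = W*(2*W) = 2*W²)
y(F) = -4*F² - 2*F (y(F) = -2*(F + 2*F²) = -4*F² - 2*F)
Z = 7/39 (Z = 7/(-2 + (21 - 1*(-20))) = 7/(-2 + (21 + 20)) = 7/(-2 + 41) = 7/39 ≈ 0.17949)
(-147 + (71/y(8) - 40/Z))*(-33) = (-147 + (71/((2*8*(-1 - 2*8))) - 40/7/39))*(-33) = (-147 + (71/((2*8*(-1 - 16))) - 40*39/7))*(-33) = (-147 + (71/((2*8*(-17))) - 1560/7))*(-33) = (-147 + (71/(-272) - 1560/7))*(-33) = (-147 + (71*(-1/272) - 1560/7))*(-33) = (-147 + (-71/272 - 1560/7))*(-33) = (-147 - 424817/1904)*(-33) = -704705/1904*(-33) = 23255265/1904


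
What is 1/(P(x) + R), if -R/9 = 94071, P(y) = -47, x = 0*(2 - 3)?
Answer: -1/846686 ≈ -1.1811e-6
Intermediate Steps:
x = 0 (x = 0*(-1) = 0)
R = -846639 (R = -9*94071 = -846639)
1/(P(x) + R) = 1/(-47 - 846639) = 1/(-846686) = -1/846686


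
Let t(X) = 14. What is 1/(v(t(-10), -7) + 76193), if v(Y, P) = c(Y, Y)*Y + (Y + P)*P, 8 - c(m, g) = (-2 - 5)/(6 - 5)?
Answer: 1/76354 ≈ 1.3097e-5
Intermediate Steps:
c(m, g) = 15 (c(m, g) = 8 - (-2 - 5)/(6 - 5) = 8 - (-7)/1 = 8 - (-7) = 8 - 1*(-7) = 8 + 7 = 15)
v(Y, P) = 15*Y + P*(P + Y) (v(Y, P) = 15*Y + (Y + P)*P = 15*Y + (P + Y)*P = 15*Y + P*(P + Y))
1/(v(t(-10), -7) + 76193) = 1/(((-7)² + 15*14 - 7*14) + 76193) = 1/((49 + 210 - 98) + 76193) = 1/(161 + 76193) = 1/76354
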